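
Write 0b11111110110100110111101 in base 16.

0x7F69BD

Group the bits into nibbles: 0111 1111 0110 1001 1011 1101 → 7F69BD.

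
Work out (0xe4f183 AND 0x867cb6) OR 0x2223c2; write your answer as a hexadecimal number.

0xa673c2

0xe4f183 AND 0x867cb6 = 0x847082.
Then OR with 0x2223c2.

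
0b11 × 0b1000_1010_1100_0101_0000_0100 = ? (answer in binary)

Multiply each base-2 digit by 3, carrying:
  0×3 = 0 → write 0
  0×3 = 0 → write 0
  1×3 = 3 → write 1 carry 1
  0×3+1 = 1 → write 1
  0×3 = 0 → write 0
  0×3 = 0 → write 0
  0×3 = 0 → write 0
  0×3 = 0 → write 0
  1×3 = 3 → write 1 carry 1
  0×3+1 = 1 → write 1
  1×3 = 3 → write 1 carry 1
  0×3+1 = 1 → write 1
  0×3 = 0 → write 0
  0×3 = 0 → write 0
  1×3 = 3 → write 1 carry 1
  1×3+1 = 4 → write 0 carry 2
  0×3+2 = 2 → write 0 carry 1
  1×3+1 = 4 → write 0 carry 2
  0×3+2 = 2 → write 0 carry 1
  1×3+1 = 4 → write 0 carry 2
  0×3+2 = 2 → write 0 carry 1
  0×3+1 = 1 → write 1
  0×3 = 0 → write 0
  1×3 = 3 → write 1 carry 1
  remaining carry: 1

0b1101000000100111100001100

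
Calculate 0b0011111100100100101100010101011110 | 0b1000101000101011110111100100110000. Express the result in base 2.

0b1011111100101111111111110101111110

OR bit by bit (1 where either bit is 1):
  0011111100100100101100010101011110
| 1000101000101011110111100100110000
= 1011111100101111111111110101111110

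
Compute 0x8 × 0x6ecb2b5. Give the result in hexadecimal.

Multiply each base-16 digit by 8, carrying:
  5×8 = 40 → write 8 carry 2
  b×8+2 = 90 → write a carry 5
  2×8+5 = 21 → write 5 carry 1
  b×8+1 = 89 → write 9 carry 5
  c×8+5 = 101 → write 5 carry 6
  e×8+6 = 118 → write 6 carry 7
  6×8+7 = 55 → write 7 carry 3
  remaining carry: 3

0x376595a8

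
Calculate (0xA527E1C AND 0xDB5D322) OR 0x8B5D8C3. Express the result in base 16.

0xA527E1C AND 0xDB5D322 = 0x8105200.
Then OR with 0x8B5D8C3.

0x8B5DAC3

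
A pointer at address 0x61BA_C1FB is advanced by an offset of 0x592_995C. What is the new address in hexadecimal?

Add column by column in base 16, right to left:
  B+C = 7 carry 1
  F+5+1 = 5 carry 1
  1+9+1 = B
  C+9 = 5 carry 1
  A+2+1 = D
  B+9 = 4 carry 1
  1+5+1 = 7
  6+0 = 6

0x674D5B57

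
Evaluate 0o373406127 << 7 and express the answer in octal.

7 bits is not a whole number of base-8 digits; in binary: 11111011100000110001010111 << 7 = 111110111000001100010101110000000.

0o76701425600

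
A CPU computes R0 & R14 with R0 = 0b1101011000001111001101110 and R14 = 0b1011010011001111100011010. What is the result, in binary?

0b1001010000001111000001010

AND bit by bit (1 only where both bits are 1):
  1101011000001111001101110
& 1011010011001111100011010
= 1001010000001111000001010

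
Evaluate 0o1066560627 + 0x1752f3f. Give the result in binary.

0b1010010100000001000011010110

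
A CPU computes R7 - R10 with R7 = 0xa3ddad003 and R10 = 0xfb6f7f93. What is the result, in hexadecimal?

Subtract column by column in base 16:
  3-3 → 0
  0-9 → 7 (borrow)
  0-f-1 → 0 (borrow)
  d-7-1 → 5
  a-f → b (borrow)
  d-6-1 → 6
  d-b → 2
  3-f → 4 (borrow)
  a-0-1 → 9

0x9426b5070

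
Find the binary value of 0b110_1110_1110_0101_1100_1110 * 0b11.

0b1010011001011000101101010

Multiply each base-2 digit by 3, carrying:
  0×3 = 0 → write 0
  1×3 = 3 → write 1 carry 1
  1×3+1 = 4 → write 0 carry 2
  1×3+2 = 5 → write 1 carry 2
  0×3+2 = 2 → write 0 carry 1
  0×3+1 = 1 → write 1
  1×3 = 3 → write 1 carry 1
  1×3+1 = 4 → write 0 carry 2
  1×3+2 = 5 → write 1 carry 2
  0×3+2 = 2 → write 0 carry 1
  1×3+1 = 4 → write 0 carry 2
  0×3+2 = 2 → write 0 carry 1
  0×3+1 = 1 → write 1
  1×3 = 3 → write 1 carry 1
  1×3+1 = 4 → write 0 carry 2
  1×3+2 = 5 → write 1 carry 2
  0×3+2 = 2 → write 0 carry 1
  1×3+1 = 4 → write 0 carry 2
  1×3+2 = 5 → write 1 carry 2
  1×3+2 = 5 → write 1 carry 2
  0×3+2 = 2 → write 0 carry 1
  1×3+1 = 4 → write 0 carry 2
  1×3+2 = 5 → write 1 carry 2
  remaining carry: 10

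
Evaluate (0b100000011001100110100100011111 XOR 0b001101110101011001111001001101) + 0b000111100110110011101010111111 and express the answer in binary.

First 0b100000011001100110100100011111 XOR 0b001101110101011001111001001101 = 0b101101101100111111011101010010.
Add column by column in base 2, right to left:
  0+1 = 1
  1+1 = 0 carry 1
  0+1+1 = 0 carry 1
  0+1+1 = 0 carry 1
  1+1+1 = 1 carry 1
  0+1+1 = 0 carry 1
  1+0+1 = 0 carry 1
  0+1+1 = 0 carry 1
  1+0+1 = 0 carry 1
  1+1+1 = 1 carry 1
  1+0+1 = 0 carry 1
  0+1+1 = 0 carry 1
  1+1+1 = 1 carry 1
  1+1+1 = 1 carry 1
  1+0+1 = 0 carry 1
  1+0+1 = 0 carry 1
  1+1+1 = 1 carry 1
  1+1+1 = 1 carry 1
  0+0+1 = 1
  0+1 = 1
  1+1 = 0 carry 1
  1+0+1 = 0 carry 1
  0+0+1 = 1
  1+1 = 0 carry 1
  1+1+1 = 1 carry 1
  0+1+1 = 0 carry 1
  1+1+1 = 1 carry 1
  1+0+1 = 0 carry 1
  0+0+1 = 1
  1+0 = 1

0b110101010011110011001000010001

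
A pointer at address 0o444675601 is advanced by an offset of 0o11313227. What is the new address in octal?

0o456211030

Add column by column in base 8, right to left:
  1+7 = 0 carry 1
  0+2+1 = 3
  6+2 = 0 carry 1
  5+3+1 = 1 carry 1
  7+1+1 = 1 carry 1
  6+3+1 = 2 carry 1
  4+1+1 = 6
  4+1 = 5
  4+0 = 4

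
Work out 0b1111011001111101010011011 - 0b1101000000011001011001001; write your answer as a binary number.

0b10011001100011111010010

Subtract column by column in base 2:
  1-1 → 0
  1-0 → 1
  0-0 → 0
  1-1 → 0
  1-0 → 1
  0-0 → 0
  0-1 → 1 (borrow)
  1-1-1 → 1 (borrow)
  0-0-1 → 1 (borrow)
  1-1-1 → 1 (borrow)
  0-0-1 → 1 (borrow)
  1-0-1 → 0
  1-1 → 0
  1-1 → 0
  1-0 → 1
  1-0 → 1
  0-0 → 0
  0-0 → 0
  1-0 → 1
  1-0 → 1
  0-0 → 0
  1-1 → 0
  1-0 → 1
  1-1 → 0
  1-1 → 0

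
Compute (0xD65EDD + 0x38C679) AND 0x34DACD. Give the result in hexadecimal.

Add column by column in base 16, right to left:
  D+9 = 6 carry 1
  D+7+1 = 5 carry 1
  E+6+1 = 5 carry 1
  5+C+1 = 2 carry 1
  6+8+1 = F
  D+3 = 0 carry 1
  final carry 1
Sum = 0x10F2556; now AND with 0x34DACD:
  1&0=0, 0&3=0, F&4=4, 2&D=0, 5&A=0, 5&C=4, 6&D=4

0x40044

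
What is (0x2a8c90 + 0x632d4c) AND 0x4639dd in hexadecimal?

Add column by column in base 16, right to left:
  0+c = c
  9+4 = d
  c+d = 9 carry 1
  8+2+1 = b
  a+3 = d
  2+6 = 8
Sum = 0x8db9dc; now AND with 0x4639dd:
  8&4=0, d&6=4, b&3=3, 9&9=9, d&d=d, c&d=c

0x439dc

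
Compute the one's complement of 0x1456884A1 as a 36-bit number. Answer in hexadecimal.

Each hex digit d becomes F−d:
  1→E, 4→B, 5→A, 6→9, 8→7, 8→7, 4→B, A→5, 1→E

0xEBA977B5E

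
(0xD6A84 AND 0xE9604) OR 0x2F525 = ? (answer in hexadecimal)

0xEF725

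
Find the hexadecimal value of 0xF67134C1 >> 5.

5 bits is not a whole number of base-16 digits; in binary: 11110110011100010011010011000001 >> 5 = 111101100111000100110100110.

0x7B389A6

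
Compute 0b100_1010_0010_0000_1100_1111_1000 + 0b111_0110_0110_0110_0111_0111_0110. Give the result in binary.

0b1100000010000111010001101110

Add column by column in base 2, right to left:
  0+0 = 0
  0+1 = 1
  0+1 = 1
  1+0 = 1
  1+1 = 0 carry 1
  1+1+1 = 1 carry 1
  1+1+1 = 1 carry 1
  1+0+1 = 0 carry 1
  0+1+1 = 0 carry 1
  0+1+1 = 0 carry 1
  1+1+1 = 1 carry 1
  1+0+1 = 0 carry 1
  0+0+1 = 1
  0+1 = 1
  0+1 = 1
  0+0 = 0
  0+0 = 0
  1+1 = 0 carry 1
  0+1+1 = 0 carry 1
  0+0+1 = 1
  0+0 = 0
  1+1 = 0 carry 1
  0+1+1 = 0 carry 1
  1+0+1 = 0 carry 1
  0+1+1 = 0 carry 1
  0+1+1 = 0 carry 1
  1+1+1 = 1 carry 1
  final carry 1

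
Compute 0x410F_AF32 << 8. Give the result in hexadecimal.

0x410FAF3200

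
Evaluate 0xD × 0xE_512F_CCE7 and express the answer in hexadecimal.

0xBA1F6D67BB

Multiply each base-16 digit by 13, carrying:
  7×13 = 91 → write B carry 5
  E×13+5 = 187 → write B carry 11
  C×13+11 = 167 → write 7 carry 10
  C×13+10 = 166 → write 6 carry 10
  F×13+10 = 205 → write D carry 12
  2×13+12 = 38 → write 6 carry 2
  1×13+2 = 15 → write F
  5×13 = 65 → write 1 carry 4
  E×13+4 = 186 → write A carry 11
  remaining carry: B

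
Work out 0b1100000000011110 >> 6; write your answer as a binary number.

0b1100000000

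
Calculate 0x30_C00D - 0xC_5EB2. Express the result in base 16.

0x24615B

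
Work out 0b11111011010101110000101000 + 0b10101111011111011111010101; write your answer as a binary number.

0b110101010110101001111111101

Add column by column in base 2, right to left:
  0+1 = 1
  0+0 = 0
  0+1 = 1
  1+0 = 1
  0+1 = 1
  1+0 = 1
  0+1 = 1
  0+1 = 1
  0+1 = 1
  0+1 = 1
  1+1 = 0 carry 1
  1+0+1 = 0 carry 1
  1+1+1 = 1 carry 1
  0+1+1 = 0 carry 1
  1+1+1 = 1 carry 1
  0+1+1 = 0 carry 1
  1+1+1 = 1 carry 1
  0+0+1 = 1
  1+1 = 0 carry 1
  1+1+1 = 1 carry 1
  0+1+1 = 0 carry 1
  1+1+1 = 1 carry 1
  1+0+1 = 0 carry 1
  1+1+1 = 1 carry 1
  1+0+1 = 0 carry 1
  1+1+1 = 1 carry 1
  final carry 1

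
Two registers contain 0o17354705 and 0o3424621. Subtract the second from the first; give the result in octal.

0o13730064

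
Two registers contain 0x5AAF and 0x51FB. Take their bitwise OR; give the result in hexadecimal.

0x5BFF

OR each hex digit independently (no carries):
  5|5=5, A|1=B, A|F=F, F|B=F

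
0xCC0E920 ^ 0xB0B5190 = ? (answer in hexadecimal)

XOR each hex digit independently (no carries):
  C^B=7, C^0=C, 0^B=B, E^5=B, 9^1=8, 2^9=B, 0^0=0

0x7CBB8B0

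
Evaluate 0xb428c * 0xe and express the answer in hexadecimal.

Multiply each base-16 digit by 14, carrying:
  c×14 = 168 → write 8 carry 10
  8×14+10 = 122 → write a carry 7
  2×14+7 = 35 → write 3 carry 2
  4×14+2 = 58 → write a carry 3
  b×14+3 = 157 → write d carry 9
  remaining carry: 9

0x9da3a8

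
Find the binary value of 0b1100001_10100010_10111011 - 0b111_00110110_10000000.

Subtract column by column in base 2:
  1-0 → 1
  1-0 → 1
  0-0 → 0
  1-0 → 1
  1-0 → 1
  1-0 → 1
  0-0 → 0
  1-1 → 0
  0-0 → 0
  1-1 → 0
  0-1 → 1 (borrow)
  0-0-1 → 1 (borrow)
  0-1-1 → 0 (borrow)
  1-1-1 → 1 (borrow)
  0-0-1 → 1 (borrow)
  1-0-1 → 0
  1-1 → 0
  0-1 → 1 (borrow)
  0-1-1 → 0 (borrow)
  0-0-1 → 1 (borrow)
  0-0-1 → 1 (borrow)
  1-0-1 → 0
  1-0 → 1

0b10110100110110000111011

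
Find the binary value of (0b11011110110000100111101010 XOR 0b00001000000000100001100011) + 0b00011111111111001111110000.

First 0b11011110110000100111101010 XOR 0b00001000000000100001100011 = 0b11010110110000000110001001.
Add column by column in base 2, right to left:
  1+0 = 1
  0+0 = 0
  0+0 = 0
  1+0 = 1
  0+1 = 1
  0+1 = 1
  0+1 = 1
  1+1 = 0 carry 1
  1+1+1 = 1 carry 1
  0+1+1 = 0 carry 1
  0+0+1 = 1
  0+0 = 0
  0+1 = 1
  0+1 = 1
  0+1 = 1
  0+1 = 1
  1+1 = 0 carry 1
  1+1+1 = 1 carry 1
  0+1+1 = 0 carry 1
  1+1+1 = 1 carry 1
  1+1+1 = 1 carry 1
  0+1+1 = 0 carry 1
  1+1+1 = 1 carry 1
  0+0+1 = 1
  1+0 = 1
  1+0 = 1

0b11110110101111010101111001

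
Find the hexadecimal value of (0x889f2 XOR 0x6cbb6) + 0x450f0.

0x129334

First 0x889f2 XOR 0x6cbb6 = 0xe4244.
Add column by column in base 16, right to left:
  4+0 = 4
  4+f = 3 carry 1
  2+0+1 = 3
  4+5 = 9
  e+4 = 2 carry 1
  final carry 1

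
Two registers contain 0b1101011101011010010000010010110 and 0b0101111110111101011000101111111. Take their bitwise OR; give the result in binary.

OR bit by bit (1 where either bit is 1):
  1101011101011010010000010010110
| 0101111110111101011000101111111
= 1101111111111111011000111111111

0b1101111111111111011000111111111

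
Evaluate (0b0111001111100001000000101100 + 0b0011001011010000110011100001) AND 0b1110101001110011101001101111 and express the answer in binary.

0b1010001000110001100000001101

Add column by column in base 2, right to left:
  0+1 = 1
  0+0 = 0
  1+0 = 1
  1+0 = 1
  0+0 = 0
  1+1 = 0 carry 1
  0+1+1 = 0 carry 1
  0+1+1 = 0 carry 1
  0+0+1 = 1
  0+0 = 0
  0+1 = 1
  0+1 = 1
  1+0 = 1
  0+0 = 0
  0+0 = 0
  0+0 = 0
  0+1 = 1
  1+0 = 1
  1+1 = 0 carry 1
  1+1+1 = 1 carry 1
  1+0+1 = 0 carry 1
  1+1+1 = 1 carry 1
  0+0+1 = 1
  0+0 = 0
  1+1 = 0 carry 1
  1+1+1 = 1 carry 1
  1+0+1 = 0 carry 1
  final carry 1
Sum = 0b1010011010110001110100001101; now AND with 0b1110101001110011101001101111:
  1010011010110001110100001101
& 1110101001110011101001101111
= 1010001000110001100000001101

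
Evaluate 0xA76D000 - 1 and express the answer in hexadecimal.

0xA76CFFF

The trailing 3 digits are 0, so subtracting 1 borrows through: they become F and the next digit up decrements.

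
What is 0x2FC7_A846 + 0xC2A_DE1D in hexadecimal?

Add column by column in base 16, right to left:
  6+D = 3 carry 1
  4+1+1 = 6
  8+E = 6 carry 1
  A+D+1 = 8 carry 1
  7+A+1 = 2 carry 1
  C+2+1 = F
  F+C = B carry 1
  2+0+1 = 3

0x3BF28663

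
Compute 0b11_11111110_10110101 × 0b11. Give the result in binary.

Multiply each base-2 digit by 3, carrying:
  1×3 = 3 → write 1 carry 1
  0×3+1 = 1 → write 1
  1×3 = 3 → write 1 carry 1
  0×3+1 = 1 → write 1
  1×3 = 3 → write 1 carry 1
  1×3+1 = 4 → write 0 carry 2
  0×3+2 = 2 → write 0 carry 1
  1×3+1 = 4 → write 0 carry 2
  0×3+2 = 2 → write 0 carry 1
  1×3+1 = 4 → write 0 carry 2
  1×3+2 = 5 → write 1 carry 2
  1×3+2 = 5 → write 1 carry 2
  1×3+2 = 5 → write 1 carry 2
  1×3+2 = 5 → write 1 carry 2
  1×3+2 = 5 → write 1 carry 2
  1×3+2 = 5 → write 1 carry 2
  1×3+2 = 5 → write 1 carry 2
  1×3+2 = 5 → write 1 carry 2
  remaining carry: 10

0b10111111110000011111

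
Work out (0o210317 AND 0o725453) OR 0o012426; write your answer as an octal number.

0o210317 AND 0o725453 = 0o200013.
Then OR with 0o012426.

0o212437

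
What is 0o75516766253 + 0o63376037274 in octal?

Add column by column in base 8, right to left:
  3+4 = 7
  5+7 = 4 carry 1
  2+2+1 = 5
  6+7 = 5 carry 1
  6+3+1 = 2 carry 1
  7+0+1 = 0 carry 1
  6+6+1 = 5 carry 1
  1+7+1 = 1 carry 1
  5+3+1 = 1 carry 1
  5+3+1 = 1 carry 1
  7+6+1 = 6 carry 1
  final carry 1

0o161115025547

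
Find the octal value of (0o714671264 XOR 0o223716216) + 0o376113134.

0o1135302226

First 0o714671264 XOR 0o223716216 = 0o537167072.
Add column by column in base 8, right to left:
  2+4 = 6
  7+3 = 2 carry 1
  0+1+1 = 2
  7+3 = 2 carry 1
  6+1+1 = 0 carry 1
  1+1+1 = 3
  7+6 = 5 carry 1
  3+7+1 = 3 carry 1
  5+3+1 = 1 carry 1
  final carry 1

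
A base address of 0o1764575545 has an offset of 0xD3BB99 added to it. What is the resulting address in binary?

0b10000101001101011011011111110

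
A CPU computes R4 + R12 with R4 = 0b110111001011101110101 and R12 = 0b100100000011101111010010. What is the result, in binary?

0b101010111101001101000111

Add column by column in base 2, right to left:
  1+0 = 1
  0+1 = 1
  1+0 = 1
  0+0 = 0
  1+1 = 0 carry 1
  1+0+1 = 0 carry 1
  1+1+1 = 1 carry 1
  0+1+1 = 0 carry 1
  1+1+1 = 1 carry 1
  1+1+1 = 1 carry 1
  1+0+1 = 0 carry 1
  0+1+1 = 0 carry 1
  1+1+1 = 1 carry 1
  0+1+1 = 0 carry 1
  0+0+1 = 1
  1+0 = 1
  1+0 = 1
  1+0 = 1
  0+0 = 0
  1+0 = 1
  1+1 = 0 carry 1
  0+0+1 = 1
  0+0 = 0
  0+1 = 1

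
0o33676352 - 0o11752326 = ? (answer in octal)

0o21724024

Subtract column by column in base 8:
  2-6 → 4 (borrow)
  5-2-1 → 2
  3-3 → 0
  6-2 → 4
  7-5 → 2
  6-7 → 7 (borrow)
  3-1-1 → 1
  3-1 → 2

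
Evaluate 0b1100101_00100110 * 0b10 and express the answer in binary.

0b1100101001001100

Multiply each base-2 digit by 2, carrying:
  0×2 = 0 → write 0
  1×2 = 2 → write 0 carry 1
  1×2+1 = 3 → write 1 carry 1
  0×2+1 = 1 → write 1
  0×2 = 0 → write 0
  1×2 = 2 → write 0 carry 1
  0×2+1 = 1 → write 1
  0×2 = 0 → write 0
  1×2 = 2 → write 0 carry 1
  0×2+1 = 1 → write 1
  1×2 = 2 → write 0 carry 1
  0×2+1 = 1 → write 1
  0×2 = 0 → write 0
  1×2 = 2 → write 0 carry 1
  1×2+1 = 3 → write 1 carry 1
  remaining carry: 1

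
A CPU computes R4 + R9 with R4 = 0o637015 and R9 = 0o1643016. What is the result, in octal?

0o2502033

Add column by column in base 8, right to left:
  5+6 = 3 carry 1
  1+1+1 = 3
  0+0 = 0
  7+3 = 2 carry 1
  3+4+1 = 0 carry 1
  6+6+1 = 5 carry 1
  0+1+1 = 2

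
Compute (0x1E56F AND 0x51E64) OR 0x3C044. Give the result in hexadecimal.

0x3C464

0x1E56F AND 0x51E64 = 0x10464.
Then OR with 0x3C044.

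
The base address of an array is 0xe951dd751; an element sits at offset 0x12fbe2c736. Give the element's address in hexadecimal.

0x2191009e87

Add column by column in base 16, right to left:
  1+6 = 7
  5+3 = 8
  7+7 = e
  d+c = 9 carry 1
  d+2+1 = 0 carry 1
  1+e+1 = 0 carry 1
  5+b+1 = 1 carry 1
  9+f+1 = 9 carry 1
  e+2+1 = 1 carry 1
  0+1+1 = 2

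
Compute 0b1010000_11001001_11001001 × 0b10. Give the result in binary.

0b101000011001001110010010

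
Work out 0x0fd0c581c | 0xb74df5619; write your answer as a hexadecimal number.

0xbfddf5e1d

OR each hex digit independently (no carries):
  0|b=b, f|7=f, d|4=d, 0|d=d, c|f=f, 5|5=5, 8|6=e, 1|1=1, c|9=d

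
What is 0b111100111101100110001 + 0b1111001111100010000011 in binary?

Add column by column in base 2, right to left:
  1+1 = 0 carry 1
  0+1+1 = 0 carry 1
  0+0+1 = 1
  0+0 = 0
  1+0 = 1
  1+0 = 1
  0+0 = 0
  0+1 = 1
  1+0 = 1
  1+0 = 1
  0+0 = 0
  1+1 = 0 carry 1
  1+1+1 = 1 carry 1
  1+1+1 = 1 carry 1
  1+1+1 = 1 carry 1
  0+1+1 = 0 carry 1
  0+0+1 = 1
  1+0 = 1
  1+1 = 0 carry 1
  1+1+1 = 1 carry 1
  1+1+1 = 1 carry 1
  0+1+1 = 0 carry 1
  final carry 1

0b10110110111001110110100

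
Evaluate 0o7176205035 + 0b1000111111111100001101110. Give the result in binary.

0b111011000110010000001010001011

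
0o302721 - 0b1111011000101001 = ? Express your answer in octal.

0o107650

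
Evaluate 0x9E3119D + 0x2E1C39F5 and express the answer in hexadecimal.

Add column by column in base 16, right to left:
  D+5 = 2 carry 1
  9+F+1 = 9 carry 1
  1+9+1 = B
  1+3 = 4
  3+C = F
  E+1 = F
  9+E = 7 carry 1
  0+2+1 = 3

0x37FF4B92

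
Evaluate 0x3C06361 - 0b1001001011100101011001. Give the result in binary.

0b11100110111010101000001000

0x3C06361 = 0b11110000000110001101100001 in binary.
Subtract column by column in base 2:
  1-1 → 0
  0-0 → 0
  0-0 → 0
  0-1 → 1 (borrow)
  0-1-1 → 0 (borrow)
  1-0-1 → 0
  1-1 → 0
  0-0 → 0
  1-1 → 0
  1-0 → 1
  0-0 → 0
  0-1 → 1 (borrow)
  0-1-1 → 0 (borrow)
  1-1-1 → 1 (borrow)
  1-0-1 → 0
  0-1 → 1 (borrow)
  0-0-1 → 1 (borrow)
  0-0-1 → 1 (borrow)
  0-1-1 → 0 (borrow)
  0-0-1 → 1 (borrow)
  0-0-1 → 1 (borrow)
  0-1-1 → 0 (borrow)
  1-0-1 → 0
  1-0 → 1
  1-0 → 1
  1-0 → 1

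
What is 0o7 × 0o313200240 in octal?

0o2616602140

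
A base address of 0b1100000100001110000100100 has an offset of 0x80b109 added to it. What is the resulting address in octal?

0o200546455

0b1100000100001110000100100 = 0o140416044 in octal.
0x80b109 = 0o40130411 in octal.
Add column by column in base 8, right to left:
  4+1 = 5
  4+1 = 5
  0+4 = 4
  6+0 = 6
  1+3 = 4
  4+1 = 5
  0+0 = 0
  4+4 = 0 carry 1
  1+0+1 = 2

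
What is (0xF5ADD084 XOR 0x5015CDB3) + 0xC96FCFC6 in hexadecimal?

0x16F27ECFD

First 0xF5ADD084 XOR 0x5015CDB3 = 0xA5B81D37.
Add column by column in base 16, right to left:
  7+6 = D
  3+C = F
  D+F = C carry 1
  1+C+1 = E
  8+F = 7 carry 1
  B+6+1 = 2 carry 1
  5+9+1 = F
  A+C = 6 carry 1
  final carry 1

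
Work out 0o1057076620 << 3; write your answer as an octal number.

0o10570766200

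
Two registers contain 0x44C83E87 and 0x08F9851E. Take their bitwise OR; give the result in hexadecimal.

OR each hex digit independently (no carries):
  4|0=4, 4|8=C, C|F=F, 8|9=9, 3|8=B, E|5=F, 8|1=9, 7|E=F

0x4CF9BF9F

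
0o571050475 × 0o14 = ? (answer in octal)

0o10654747334

Multiply each base-8 digit by 12, carrying:
  5×12 = 60 → write 4 carry 7
  7×12+7 = 91 → write 3 carry 11
  4×12+11 = 59 → write 3 carry 7
  0×12+7 = 7 → write 7
  5×12 = 60 → write 4 carry 7
  0×12+7 = 7 → write 7
  1×12 = 12 → write 4 carry 1
  7×12+1 = 85 → write 5 carry 10
  5×12+10 = 70 → write 6 carry 8
  remaining carry: 10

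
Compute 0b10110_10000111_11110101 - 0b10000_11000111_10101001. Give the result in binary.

Subtract column by column in base 2:
  1-1 → 0
  0-0 → 0
  1-0 → 1
  0-1 → 1 (borrow)
  1-0-1 → 0
  1-1 → 0
  1-0 → 1
  1-1 → 0
  1-1 → 0
  1-1 → 0
  1-1 → 0
  0-0 → 0
  0-0 → 0
  0-0 → 0
  0-1 → 1 (borrow)
  1-1-1 → 1 (borrow)
  0-0-1 → 1 (borrow)
  1-0-1 → 0
  1-0 → 1
  0-0 → 0
  1-1 → 0

0b1011100000001001100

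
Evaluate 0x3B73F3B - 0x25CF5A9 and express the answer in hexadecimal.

0x15A4992

Subtract column by column in base 16:
  B-9 → 2
  3-A → 9 (borrow)
  F-5-1 → 9
  3-F → 4 (borrow)
  7-C-1 → A (borrow)
  B-5-1 → 5
  3-2 → 1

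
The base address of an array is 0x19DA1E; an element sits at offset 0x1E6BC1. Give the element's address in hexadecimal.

0x3845DF

Add column by column in base 16, right to left:
  E+1 = F
  1+C = D
  A+B = 5 carry 1
  D+6+1 = 4 carry 1
  9+E+1 = 8 carry 1
  1+1+1 = 3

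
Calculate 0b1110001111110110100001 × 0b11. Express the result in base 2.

0b101010101111100011100011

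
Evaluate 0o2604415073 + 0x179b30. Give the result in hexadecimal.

0o2604415073 = 0x16121a3b in hexadecimal.
Add column by column in base 16, right to left:
  b+0 = b
  3+3 = 6
  a+b = 5 carry 1
  1+9+1 = b
  2+7 = 9
  1+1 = 2
  6+0 = 6
  1+0 = 1

0x1629b56b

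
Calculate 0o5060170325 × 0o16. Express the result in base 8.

0o107243225646

Multiply each base-8 digit by 14, carrying:
  5×14 = 70 → write 6 carry 8
  2×14+8 = 36 → write 4 carry 4
  3×14+4 = 46 → write 6 carry 5
  0×14+5 = 5 → write 5
  7×14 = 98 → write 2 carry 12
  1×14+12 = 26 → write 2 carry 3
  0×14+3 = 3 → write 3
  6×14 = 84 → write 4 carry 10
  0×14+10 = 10 → write 2 carry 1
  5×14+1 = 71 → write 7 carry 8
  remaining carry: 10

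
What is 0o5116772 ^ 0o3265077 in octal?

0o6373705

XOR each oct digit independently (no carries):
  5^3=6, 1^2=3, 1^6=7, 6^5=3, 7^0=7, 7^7=0, 2^7=5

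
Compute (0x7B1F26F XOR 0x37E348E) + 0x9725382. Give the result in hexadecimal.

First 0x7B1F26F XOR 0x37E348E = 0x4CFC6E1.
Add column by column in base 16, right to left:
  1+2 = 3
  E+8 = 6 carry 1
  6+3+1 = A
  C+5 = 1 carry 1
  F+2+1 = 2 carry 1
  C+7+1 = 4 carry 1
  4+9+1 = E

0xE421A63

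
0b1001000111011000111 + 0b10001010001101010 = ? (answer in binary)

0b1011010001100110001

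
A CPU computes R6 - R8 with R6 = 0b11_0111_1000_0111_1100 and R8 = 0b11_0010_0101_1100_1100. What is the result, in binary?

0b101001010110000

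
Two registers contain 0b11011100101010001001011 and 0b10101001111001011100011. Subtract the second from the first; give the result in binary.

Subtract column by column in base 2:
  1-1 → 0
  1-1 → 0
  0-0 → 0
  1-0 → 1
  0-0 → 0
  0-1 → 1 (borrow)
  1-1-1 → 1 (borrow)
  0-1-1 → 0 (borrow)
  0-0-1 → 1 (borrow)
  0-1-1 → 0 (borrow)
  1-0-1 → 0
  0-0 → 0
  1-1 → 0
  0-1 → 1 (borrow)
  1-1-1 → 1 (borrow)
  0-1-1 → 0 (borrow)
  0-0-1 → 1 (borrow)
  1-0-1 → 0
  1-1 → 0
  1-0 → 1
  0-1 → 1 (borrow)
  1-0-1 → 0
  1-1 → 0

0b110010110000101101000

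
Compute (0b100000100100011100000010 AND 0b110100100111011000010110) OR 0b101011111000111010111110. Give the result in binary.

0b101011111100111010111110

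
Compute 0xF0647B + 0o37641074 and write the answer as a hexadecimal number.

0x16FA6B7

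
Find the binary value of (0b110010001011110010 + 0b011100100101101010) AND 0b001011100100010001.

0b1010100000010000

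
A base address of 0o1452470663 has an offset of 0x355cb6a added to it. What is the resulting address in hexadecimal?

0o1452470663 = 0xcaa71b3 in hexadecimal.
Add column by column in base 16, right to left:
  3+a = d
  b+6 = 1 carry 1
  1+b+1 = d
  7+c = 3 carry 1
  a+5+1 = 0 carry 1
  a+5+1 = 0 carry 1
  c+3+1 = 0 carry 1
  final carry 1

0x10003d1d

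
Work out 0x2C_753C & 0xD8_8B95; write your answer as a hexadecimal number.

0x080114

AND each hex digit independently (no carries):
  2&D=0, C&8=8, 7&8=0, 5&B=1, 3&9=1, C&5=4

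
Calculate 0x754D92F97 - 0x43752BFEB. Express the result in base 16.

0x31D866FAC

Subtract column by column in base 16:
  7-B → C (borrow)
  9-E-1 → A (borrow)
  F-F-1 → F (borrow)
  2-B-1 → 6 (borrow)
  9-2-1 → 6
  D-5 → 8
  4-7 → D (borrow)
  5-3-1 → 1
  7-4 → 3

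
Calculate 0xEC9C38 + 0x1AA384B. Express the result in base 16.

0x296D483

Add column by column in base 16, right to left:
  8+B = 3 carry 1
  3+4+1 = 8
  C+8 = 4 carry 1
  9+3+1 = D
  C+A = 6 carry 1
  E+A+1 = 9 carry 1
  0+1+1 = 2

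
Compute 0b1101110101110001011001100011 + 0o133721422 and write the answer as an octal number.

0o1721534565

0b1101110101110001011001100011 = 0o1565613143 in octal.
Add column by column in base 8, right to left:
  3+2 = 5
  4+2 = 6
  1+4 = 5
  3+1 = 4
  1+2 = 3
  6+7 = 5 carry 1
  5+3+1 = 1 carry 1
  6+3+1 = 2 carry 1
  5+1+1 = 7
  1+0 = 1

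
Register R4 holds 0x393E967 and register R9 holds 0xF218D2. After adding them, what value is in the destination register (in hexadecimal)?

0x4860239

Add column by column in base 16, right to left:
  7+2 = 9
  6+D = 3 carry 1
  9+8+1 = 2 carry 1
  E+1+1 = 0 carry 1
  3+2+1 = 6
  9+F = 8 carry 1
  3+0+1 = 4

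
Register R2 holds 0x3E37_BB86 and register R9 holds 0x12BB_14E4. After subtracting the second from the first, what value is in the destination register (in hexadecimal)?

0x2B7CA6A2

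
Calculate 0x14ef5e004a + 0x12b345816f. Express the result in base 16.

Add column by column in base 16, right to left:
  a+f = 9 carry 1
  4+6+1 = b
  0+1 = 1
  0+8 = 8
  e+5 = 3 carry 1
  5+4+1 = a
  f+3 = 2 carry 1
  e+b+1 = a carry 1
  4+2+1 = 7
  1+1 = 2

0x27a2a381b9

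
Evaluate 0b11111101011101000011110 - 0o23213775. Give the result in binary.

0b1100011010001000100001

0o23213775 = 0b10011010001011111111101 in binary.
Subtract column by column in base 2:
  0-1 → 1 (borrow)
  1-0-1 → 0
  1-1 → 0
  1-1 → 0
  1-1 → 0
  0-1 → 1 (borrow)
  0-1-1 → 0 (borrow)
  0-1-1 → 0 (borrow)
  0-1-1 → 0 (borrow)
  1-1-1 → 1 (borrow)
  0-1-1 → 0 (borrow)
  1-0-1 → 0
  1-1 → 0
  1-0 → 1
  0-0 → 0
  1-0 → 1
  0-1 → 1 (borrow)
  1-0-1 → 0
  1-1 → 0
  1-1 → 0
  1-0 → 1
  1-0 → 1
  1-1 → 0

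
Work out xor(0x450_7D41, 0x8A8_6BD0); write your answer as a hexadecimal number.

0xCF81691

XOR each hex digit independently (no carries):
  4^8=C, 5^A=F, 0^8=8, 7^6=1, D^B=6, 4^D=9, 1^0=1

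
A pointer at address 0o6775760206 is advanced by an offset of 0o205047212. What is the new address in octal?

Add column by column in base 8, right to left:
  6+2 = 0 carry 1
  0+1+1 = 2
  2+2 = 4
  0+7 = 7
  6+4 = 2 carry 1
  7+0+1 = 0 carry 1
  5+5+1 = 3 carry 1
  7+0+1 = 0 carry 1
  7+2+1 = 2 carry 1
  6+0+1 = 7

0o7203027420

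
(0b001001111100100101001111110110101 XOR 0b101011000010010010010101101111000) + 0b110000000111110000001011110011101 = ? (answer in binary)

0b1010011000110100111100110001101010

First 0b001001111100100101001111110110101 XOR 0b101011000010010010010101101111000 = 0b100010111110110111011010011001101.
Add column by column in base 2, right to left:
  1+1 = 0 carry 1
  0+0+1 = 1
  1+1 = 0 carry 1
  1+1+1 = 1 carry 1
  0+1+1 = 0 carry 1
  0+0+1 = 1
  1+0 = 1
  1+1 = 0 carry 1
  0+1+1 = 0 carry 1
  0+1+1 = 0 carry 1
  1+1+1 = 1 carry 1
  0+0+1 = 1
  1+1 = 0 carry 1
  1+0+1 = 0 carry 1
  0+0+1 = 1
  1+0 = 1
  1+0 = 1
  1+0 = 1
  0+0 = 0
  1+1 = 0 carry 1
  1+1+1 = 1 carry 1
  0+1+1 = 0 carry 1
  1+1+1 = 1 carry 1
  1+1+1 = 1 carry 1
  1+0+1 = 0 carry 1
  1+0+1 = 0 carry 1
  1+0+1 = 0 carry 1
  0+0+1 = 1
  1+0 = 1
  0+0 = 0
  0+0 = 0
  0+1 = 1
  1+1 = 0 carry 1
  final carry 1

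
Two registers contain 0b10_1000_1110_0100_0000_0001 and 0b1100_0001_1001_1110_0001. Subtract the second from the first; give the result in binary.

0b111001100101000100000

Subtract column by column in base 2:
  1-1 → 0
  0-0 → 0
  0-0 → 0
  0-0 → 0
  0-0 → 0
  0-1 → 1 (borrow)
  0-1-1 → 0 (borrow)
  0-1-1 → 0 (borrow)
  0-1-1 → 0 (borrow)
  0-0-1 → 1 (borrow)
  1-0-1 → 0
  0-1 → 1 (borrow)
  0-1-1 → 0 (borrow)
  1-0-1 → 0
  1-0 → 1
  1-0 → 1
  0-0 → 0
  0-0 → 0
  0-1 → 1 (borrow)
  1-1-1 → 1 (borrow)
  0-0-1 → 1 (borrow)
  1-0-1 → 0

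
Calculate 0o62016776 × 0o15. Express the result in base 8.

0o1212302746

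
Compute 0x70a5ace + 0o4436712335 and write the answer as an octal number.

0x70a5ace = 0o702455316 in octal.
Add column by column in base 8, right to left:
  6+5 = 3 carry 1
  1+3+1 = 5
  3+3 = 6
  5+2 = 7
  5+1 = 6
  4+7 = 3 carry 1
  2+6+1 = 1 carry 1
  0+3+1 = 4
  7+4 = 3 carry 1
  0+4+1 = 5

0o5341367653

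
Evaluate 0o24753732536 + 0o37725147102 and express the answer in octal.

0o64701101640

Add column by column in base 8, right to left:
  6+2 = 0 carry 1
  3+0+1 = 4
  5+1 = 6
  2+7 = 1 carry 1
  3+4+1 = 0 carry 1
  7+1+1 = 1 carry 1
  3+5+1 = 1 carry 1
  5+2+1 = 0 carry 1
  7+7+1 = 7 carry 1
  4+7+1 = 4 carry 1
  2+3+1 = 6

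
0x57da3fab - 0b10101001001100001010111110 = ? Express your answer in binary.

0x57da3fab = 0b1010111110110100011111110101011 in binary.
Subtract column by column in base 2:
  1-0 → 1
  1-1 → 0
  0-1 → 1 (borrow)
  1-1-1 → 1 (borrow)
  0-1-1 → 0 (borrow)
  1-1-1 → 1 (borrow)
  0-0-1 → 1 (borrow)
  1-1-1 → 1 (borrow)
  1-0-1 → 0
  1-1 → 0
  1-0 → 1
  1-0 → 1
  1-0 → 1
  1-0 → 1
  0-1 → 1 (borrow)
  0-1-1 → 0 (borrow)
  0-0-1 → 1 (borrow)
  1-0-1 → 0
  0-1 → 1 (borrow)
  1-0-1 → 0
  1-0 → 1
  0-1 → 1 (borrow)
  1-0-1 → 0
  1-1 → 0
  1-0 → 1
  1-1 → 0
  1-0 → 1
  0-0 → 0
  1-0 → 1
  0-0 → 0
  1-0 → 1

0b1010101001101010111110011101101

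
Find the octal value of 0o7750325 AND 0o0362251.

AND each oct digit independently (no carries):
  7&0=0, 7&3=3, 5&6=4, 0&2=0, 3&2=2, 2&5=0, 5&1=1

0o0340201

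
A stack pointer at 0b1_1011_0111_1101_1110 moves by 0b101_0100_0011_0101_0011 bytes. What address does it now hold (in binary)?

Add column by column in base 2, right to left:
  0+1 = 1
  1+1 = 0 carry 1
  1+0+1 = 0 carry 1
  1+0+1 = 0 carry 1
  1+1+1 = 1 carry 1
  0+0+1 = 1
  1+1 = 0 carry 1
  1+0+1 = 0 carry 1
  1+1+1 = 1 carry 1
  1+1+1 = 1 carry 1
  1+0+1 = 0 carry 1
  0+0+1 = 1
  1+0 = 1
  1+0 = 1
  0+1 = 1
  1+0 = 1
  1+1 = 0 carry 1
  0+0+1 = 1
  0+1 = 1

0b1101111101100110001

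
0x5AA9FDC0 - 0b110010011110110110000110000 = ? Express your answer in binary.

0b1010100010110101001000110010000

0x5AA9FDC0 = 0b1011010101010011111110111000000 in binary.
Subtract column by column in base 2:
  0-0 → 0
  0-0 → 0
  0-0 → 0
  0-0 → 0
  0-1 → 1 (borrow)
  0-1-1 → 0 (borrow)
  1-0-1 → 0
  1-0 → 1
  1-0 → 1
  0-0 → 0
  1-1 → 0
  1-1 → 0
  1-0 → 1
  1-1 → 0
  1-1 → 0
  1-0 → 1
  1-1 → 0
  0-1 → 1 (borrow)
  0-1-1 → 0 (borrow)
  1-1-1 → 1 (borrow)
  0-0-1 → 1 (borrow)
  1-0-1 → 0
  0-1 → 1 (borrow)
  1-0-1 → 0
  0-0 → 0
  1-1 → 0
  0-1 → 1 (borrow)
  1-0-1 → 0
  1-0 → 1
  0-0 → 0
  1-0 → 1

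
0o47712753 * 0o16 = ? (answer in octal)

Multiply each base-8 digit by 14, carrying:
  3×14 = 42 → write 2 carry 5
  5×14+5 = 75 → write 3 carry 9
  7×14+9 = 107 → write 3 carry 13
  2×14+13 = 41 → write 1 carry 5
  1×14+5 = 19 → write 3 carry 2
  7×14+2 = 100 → write 4 carry 12
  7×14+12 = 110 → write 6 carry 13
  4×14+13 = 69 → write 5 carry 8
  remaining carry: 10

0o1056431332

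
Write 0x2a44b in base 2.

Expand each hex digit to 4 bits: 2=0010 a=1010 4=0100 4=0100 b=1011.

0b101010010001001011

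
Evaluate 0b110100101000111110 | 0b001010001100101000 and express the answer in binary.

OR bit by bit (1 where either bit is 1):
  110100101000111110
| 001010001100101000
= 111110101100111110

0b111110101100111110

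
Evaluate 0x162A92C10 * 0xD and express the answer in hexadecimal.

0x1202973CD0

Multiply each base-16 digit by 13, carrying:
  0×13 = 0 → write 0
  1×13 = 13 → write D
  C×13 = 156 → write C carry 9
  2×13+9 = 35 → write 3 carry 2
  9×13+2 = 119 → write 7 carry 7
  A×13+7 = 137 → write 9 carry 8
  2×13+8 = 34 → write 2 carry 2
  6×13+2 = 80 → write 0 carry 5
  1×13+5 = 18 → write 2 carry 1
  remaining carry: 1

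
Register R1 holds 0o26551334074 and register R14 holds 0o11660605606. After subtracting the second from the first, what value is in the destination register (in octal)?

Subtract column by column in base 8:
  4-6 → 6 (borrow)
  7-0-1 → 6
  0-6 → 2 (borrow)
  4-5-1 → 6 (borrow)
  3-0-1 → 2
  3-6 → 5 (borrow)
  1-0-1 → 0
  5-6 → 7 (borrow)
  5-6-1 → 6 (borrow)
  6-1-1 → 4
  2-1 → 1

0o14670526266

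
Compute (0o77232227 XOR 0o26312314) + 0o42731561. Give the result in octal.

First 0o77232227 XOR 0o26312314 = 0o51120133.
Add column by column in base 8, right to left:
  3+1 = 4
  3+6 = 1 carry 1
  1+5+1 = 7
  0+1 = 1
  2+3 = 5
  1+7 = 0 carry 1
  1+2+1 = 4
  5+4 = 1 carry 1
  final carry 1

0o114051714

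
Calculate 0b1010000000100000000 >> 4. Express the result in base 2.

0b101000000010000

Right shift by 4: drop the 4 least-significant bits.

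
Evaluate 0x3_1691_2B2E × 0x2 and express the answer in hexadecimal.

0x62D22565C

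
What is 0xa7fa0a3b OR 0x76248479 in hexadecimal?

OR each hex digit independently (no carries):
  a|7=f, 7|6=7, f|2=f, a|4=e, 0|8=8, a|4=e, 3|7=7, b|9=b

0xf7fe8e7b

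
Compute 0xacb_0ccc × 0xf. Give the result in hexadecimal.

0xa1e5bff4

Multiply each base-16 digit by 15, carrying:
  c×15 = 180 → write 4 carry 11
  c×15+11 = 191 → write f carry 11
  c×15+11 = 191 → write f carry 11
  0×15+11 = 11 → write b
  b×15 = 165 → write 5 carry 10
  c×15+10 = 190 → write e carry 11
  a×15+11 = 161 → write 1 carry 10
  remaining carry: a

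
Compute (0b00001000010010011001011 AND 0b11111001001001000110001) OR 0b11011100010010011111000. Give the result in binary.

0b11011100010010011111001

0b00001000010010011001011 AND 0b11111001001001000110001 = 0b00001000000000000000001.
Then OR with 0b11011100010010011111000.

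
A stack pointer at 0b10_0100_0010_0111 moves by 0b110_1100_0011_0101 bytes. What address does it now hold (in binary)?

Add column by column in base 2, right to left:
  1+1 = 0 carry 1
  1+0+1 = 0 carry 1
  1+1+1 = 1 carry 1
  0+0+1 = 1
  0+1 = 1
  1+1 = 0 carry 1
  0+0+1 = 1
  0+0 = 0
  0+0 = 0
  0+0 = 0
  1+1 = 0 carry 1
  0+1+1 = 0 carry 1
  0+0+1 = 1
  1+1 = 0 carry 1
  0+1+1 = 0 carry 1
  final carry 1

0b1001000001011100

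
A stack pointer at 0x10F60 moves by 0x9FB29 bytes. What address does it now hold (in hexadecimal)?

Add column by column in base 16, right to left:
  0+9 = 9
  6+2 = 8
  F+B = A carry 1
  0+F+1 = 0 carry 1
  1+9+1 = B

0xB0A89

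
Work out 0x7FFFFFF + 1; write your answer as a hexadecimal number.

The trailing 6 digits are F (max in base 16), so adding 1 cascades: they roll to 0 and the next digit up increments.

0x8000000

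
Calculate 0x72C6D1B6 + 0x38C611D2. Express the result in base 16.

0xAB8CE388

Add column by column in base 16, right to left:
  6+2 = 8
  B+D = 8 carry 1
  1+1+1 = 3
  D+1 = E
  6+6 = C
  C+C = 8 carry 1
  2+8+1 = B
  7+3 = A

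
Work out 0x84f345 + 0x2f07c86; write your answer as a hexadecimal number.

0x3756fcb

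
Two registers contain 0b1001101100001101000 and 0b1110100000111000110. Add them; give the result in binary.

0b11000001101000101110

Add column by column in base 2, right to left:
  0+0 = 0
  0+1 = 1
  0+1 = 1
  1+0 = 1
  0+0 = 0
  1+0 = 1
  1+1 = 0 carry 1
  0+1+1 = 0 carry 1
  0+1+1 = 0 carry 1
  0+0+1 = 1
  0+0 = 0
  1+0 = 1
  1+0 = 1
  0+0 = 0
  1+1 = 0 carry 1
  1+0+1 = 0 carry 1
  0+1+1 = 0 carry 1
  0+1+1 = 0 carry 1
  1+1+1 = 1 carry 1
  final carry 1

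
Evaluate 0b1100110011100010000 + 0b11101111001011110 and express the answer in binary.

0b10000100010101101110

Add column by column in base 2, right to left:
  0+0 = 0
  0+1 = 1
  0+1 = 1
  0+1 = 1
  1+1 = 0 carry 1
  0+0+1 = 1
  0+1 = 1
  0+0 = 0
  1+0 = 1
  1+1 = 0 carry 1
  1+1+1 = 1 carry 1
  0+1+1 = 0 carry 1
  0+1+1 = 0 carry 1
  1+0+1 = 0 carry 1
  1+1+1 = 1 carry 1
  0+1+1 = 0 carry 1
  0+1+1 = 0 carry 1
  1+0+1 = 0 carry 1
  1+0+1 = 0 carry 1
  final carry 1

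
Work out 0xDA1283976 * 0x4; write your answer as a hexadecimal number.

0x3684A0E5D8

Multiply each base-16 digit by 4, carrying:
  6×4 = 24 → write 8 carry 1
  7×4+1 = 29 → write D carry 1
  9×4+1 = 37 → write 5 carry 2
  3×4+2 = 14 → write E
  8×4 = 32 → write 0 carry 2
  2×4+2 = 10 → write A
  1×4 = 4 → write 4
  A×4 = 40 → write 8 carry 2
  D×4+2 = 54 → write 6 carry 3
  remaining carry: 3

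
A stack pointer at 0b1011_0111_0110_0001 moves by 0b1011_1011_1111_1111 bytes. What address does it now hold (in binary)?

0b10111001101100000

Add column by column in base 2, right to left:
  1+1 = 0 carry 1
  0+1+1 = 0 carry 1
  0+1+1 = 0 carry 1
  0+1+1 = 0 carry 1
  0+1+1 = 0 carry 1
  1+1+1 = 1 carry 1
  1+1+1 = 1 carry 1
  0+1+1 = 0 carry 1
  1+1+1 = 1 carry 1
  1+1+1 = 1 carry 1
  1+0+1 = 0 carry 1
  0+1+1 = 0 carry 1
  1+1+1 = 1 carry 1
  1+1+1 = 1 carry 1
  0+0+1 = 1
  1+1 = 0 carry 1
  final carry 1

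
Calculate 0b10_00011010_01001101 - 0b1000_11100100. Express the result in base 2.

0b100001000101101001

Subtract column by column in base 2:
  1-0 → 1
  0-0 → 0
  1-1 → 0
  1-0 → 1
  0-0 → 0
  0-1 → 1 (borrow)
  1-1-1 → 1 (borrow)
  0-1-1 → 0 (borrow)
  0-0-1 → 1 (borrow)
  1-0-1 → 0
  0-0 → 0
  1-1 → 0
  1-0 → 1
  0-0 → 0
  0-0 → 0
  0-0 → 0
  0-0 → 0
  1-0 → 1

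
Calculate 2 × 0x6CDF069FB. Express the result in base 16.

Multiply each base-16 digit by 2, carrying:
  B×2 = 22 → write 6 carry 1
  F×2+1 = 31 → write F carry 1
  9×2+1 = 19 → write 3 carry 1
  6×2+1 = 13 → write D
  0×2 = 0 → write 0
  F×2 = 30 → write E carry 1
  D×2+1 = 27 → write B carry 1
  C×2+1 = 25 → write 9 carry 1
  6×2+1 = 13 → write D

0xD9BE0D3F6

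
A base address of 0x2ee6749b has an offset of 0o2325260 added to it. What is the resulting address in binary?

0x2ee6749b = 0b101110111001100111010010011011 in binary.
0o2325260 = 0b10011010101010110000 in binary.
Add column by column in base 2, right to left:
  1+0 = 1
  1+0 = 1
  0+0 = 0
  1+0 = 1
  1+1 = 0 carry 1
  0+1+1 = 0 carry 1
  0+0+1 = 1
  1+1 = 0 carry 1
  0+0+1 = 1
  0+1 = 1
  1+0 = 1
  0+1 = 1
  1+0 = 1
  1+1 = 0 carry 1
  1+0+1 = 0 carry 1
  0+1+1 = 0 carry 1
  0+1+1 = 0 carry 1
  1+0+1 = 0 carry 1
  1+0+1 = 0 carry 1
  0+1+1 = 0 carry 1
  0+0+1 = 1
  1+0 = 1
  1+0 = 1
  1+0 = 1
  0+0 = 0
  1+0 = 1
  1+0 = 1
  1+0 = 1
  0+0 = 0
  1+0 = 1

0b101110111100000001111101001011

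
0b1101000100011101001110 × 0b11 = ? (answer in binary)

Multiply each base-2 digit by 3, carrying:
  0×3 = 0 → write 0
  1×3 = 3 → write 1 carry 1
  1×3+1 = 4 → write 0 carry 2
  1×3+2 = 5 → write 1 carry 2
  0×3+2 = 2 → write 0 carry 1
  0×3+1 = 1 → write 1
  1×3 = 3 → write 1 carry 1
  0×3+1 = 1 → write 1
  1×3 = 3 → write 1 carry 1
  1×3+1 = 4 → write 0 carry 2
  1×3+2 = 5 → write 1 carry 2
  0×3+2 = 2 → write 0 carry 1
  0×3+1 = 1 → write 1
  0×3 = 0 → write 0
  1×3 = 3 → write 1 carry 1
  0×3+1 = 1 → write 1
  0×3 = 0 → write 0
  0×3 = 0 → write 0
  1×3 = 3 → write 1 carry 1
  0×3+1 = 1 → write 1
  1×3 = 3 → write 1 carry 1
  1×3+1 = 4 → write 0 carry 2
  remaining carry: 10

0b100111001101010111101010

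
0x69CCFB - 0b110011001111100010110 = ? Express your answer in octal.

0o24026745

0x69CCFB = 0o32346373 in octal.
0b110011001111100010110 = 0o6317426 in octal.
Subtract column by column in base 8:
  3-6 → 5 (borrow)
  7-2-1 → 4
  3-4 → 7 (borrow)
  6-7-1 → 6 (borrow)
  4-1-1 → 2
  3-3 → 0
  2-6 → 4 (borrow)
  3-0-1 → 2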